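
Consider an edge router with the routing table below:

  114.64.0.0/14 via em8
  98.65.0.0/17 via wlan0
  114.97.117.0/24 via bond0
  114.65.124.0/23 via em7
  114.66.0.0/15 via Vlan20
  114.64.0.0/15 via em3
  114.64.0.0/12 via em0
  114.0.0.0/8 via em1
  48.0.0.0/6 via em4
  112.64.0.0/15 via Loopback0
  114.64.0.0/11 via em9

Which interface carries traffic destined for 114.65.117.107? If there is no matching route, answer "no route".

Routes whose prefix contains 114.65.117.107:
  114.0.0.0/8 (114.0.0.0 - 114.255.255.255) -> em1
  114.64.0.0/11 (114.64.0.0 - 114.95.255.255) -> em9
  114.64.0.0/12 (114.64.0.0 - 114.79.255.255) -> em0
  114.64.0.0/14 (114.64.0.0 - 114.67.255.255) -> em8
  114.64.0.0/15 (114.64.0.0 - 114.65.255.255) -> em3
More-specific entries that do NOT match:
  114.97.117.0/24 (114.97.117.0 - 114.97.117.255) does not contain 114.65.117.107
  114.65.124.0/23 (114.65.124.0 - 114.65.125.255) does not contain 114.65.117.107
  98.65.0.0/17 (98.65.0.0 - 98.65.127.255) does not contain 114.65.117.107
Longest matching prefix is /15 -> interface em3.

em3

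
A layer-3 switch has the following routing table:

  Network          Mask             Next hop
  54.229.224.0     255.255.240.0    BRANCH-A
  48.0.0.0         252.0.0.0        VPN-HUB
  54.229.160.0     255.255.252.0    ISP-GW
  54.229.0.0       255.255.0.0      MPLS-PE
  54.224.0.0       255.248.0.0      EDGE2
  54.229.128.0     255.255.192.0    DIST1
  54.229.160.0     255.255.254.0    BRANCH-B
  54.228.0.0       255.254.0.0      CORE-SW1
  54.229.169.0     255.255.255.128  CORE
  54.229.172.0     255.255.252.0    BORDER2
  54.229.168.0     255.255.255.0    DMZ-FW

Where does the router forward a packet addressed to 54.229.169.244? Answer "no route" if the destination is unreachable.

DIST1

Routes whose prefix contains 54.229.169.244:
  54.224.0.0/13 (54.224.0.0 - 54.231.255.255) -> EDGE2
  54.228.0.0/15 (54.228.0.0 - 54.229.255.255) -> CORE-SW1
  54.229.0.0/16 (54.229.0.0 - 54.229.255.255) -> MPLS-PE
  54.229.128.0/18 (54.229.128.0 - 54.229.191.255) -> DIST1
More-specific entries that do NOT match:
  54.229.169.0/25 (54.229.169.0 - 54.229.169.127) does not contain 54.229.169.244
  54.229.168.0/24 (54.229.168.0 - 54.229.168.255) does not contain 54.229.169.244
  54.229.160.0/23 (54.229.160.0 - 54.229.161.255) does not contain 54.229.169.244
  54.229.160.0/22 (54.229.160.0 - 54.229.163.255) does not contain 54.229.169.244
  54.229.172.0/22 (54.229.172.0 - 54.229.175.255) does not contain 54.229.169.244
  54.229.224.0/20 (54.229.224.0 - 54.229.239.255) does not contain 54.229.169.244
Longest matching prefix is /18 -> next hop DIST1.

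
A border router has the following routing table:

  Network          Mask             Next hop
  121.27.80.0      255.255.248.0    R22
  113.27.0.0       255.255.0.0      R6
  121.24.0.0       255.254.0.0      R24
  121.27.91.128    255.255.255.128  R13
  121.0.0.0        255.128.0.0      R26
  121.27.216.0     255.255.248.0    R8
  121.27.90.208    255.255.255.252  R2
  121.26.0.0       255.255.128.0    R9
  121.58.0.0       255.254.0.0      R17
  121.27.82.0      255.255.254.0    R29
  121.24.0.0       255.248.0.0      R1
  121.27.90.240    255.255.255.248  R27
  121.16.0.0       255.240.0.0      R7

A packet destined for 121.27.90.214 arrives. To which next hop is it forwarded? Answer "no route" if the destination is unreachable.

R1

Routes whose prefix contains 121.27.90.214:
  121.0.0.0/9 (121.0.0.0 - 121.127.255.255) -> R26
  121.16.0.0/12 (121.16.0.0 - 121.31.255.255) -> R7
  121.24.0.0/13 (121.24.0.0 - 121.31.255.255) -> R1
More-specific entries that do NOT match:
  121.27.90.208/30 (121.27.90.208 - 121.27.90.211) does not contain 121.27.90.214
  121.27.90.240/29 (121.27.90.240 - 121.27.90.247) does not contain 121.27.90.214
  121.27.91.128/25 (121.27.91.128 - 121.27.91.255) does not contain 121.27.90.214
  121.27.82.0/23 (121.27.82.0 - 121.27.83.255) does not contain 121.27.90.214
  121.27.80.0/21 (121.27.80.0 - 121.27.87.255) does not contain 121.27.90.214
  121.27.216.0/21 (121.27.216.0 - 121.27.223.255) does not contain 121.27.90.214
  121.26.0.0/17 (121.26.0.0 - 121.26.127.255) does not contain 121.27.90.214
  113.27.0.0/16 (113.27.0.0 - 113.27.255.255) does not contain 121.27.90.214
  121.24.0.0/15 (121.24.0.0 - 121.25.255.255) does not contain 121.27.90.214
  121.58.0.0/15 (121.58.0.0 - 121.59.255.255) does not contain 121.27.90.214
Longest matching prefix is /13 -> next hop R1.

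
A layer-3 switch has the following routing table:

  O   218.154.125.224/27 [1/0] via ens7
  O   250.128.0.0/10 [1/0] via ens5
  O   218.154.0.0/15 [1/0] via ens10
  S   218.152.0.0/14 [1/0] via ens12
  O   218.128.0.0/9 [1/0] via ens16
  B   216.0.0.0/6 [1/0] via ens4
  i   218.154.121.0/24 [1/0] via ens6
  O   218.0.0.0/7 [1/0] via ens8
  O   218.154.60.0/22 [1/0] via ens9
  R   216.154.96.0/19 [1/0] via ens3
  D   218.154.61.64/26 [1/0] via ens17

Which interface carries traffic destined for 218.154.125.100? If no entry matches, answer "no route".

ens10

Routes whose prefix contains 218.154.125.100:
  216.0.0.0/6 (216.0.0.0 - 219.255.255.255) -> ens4
  218.0.0.0/7 (218.0.0.0 - 219.255.255.255) -> ens8
  218.128.0.0/9 (218.128.0.0 - 218.255.255.255) -> ens16
  218.152.0.0/14 (218.152.0.0 - 218.155.255.255) -> ens12
  218.154.0.0/15 (218.154.0.0 - 218.155.255.255) -> ens10
More-specific entries that do NOT match:
  218.154.125.224/27 (218.154.125.224 - 218.154.125.255) does not contain 218.154.125.100
  218.154.61.64/26 (218.154.61.64 - 218.154.61.127) does not contain 218.154.125.100
  218.154.121.0/24 (218.154.121.0 - 218.154.121.255) does not contain 218.154.125.100
  218.154.60.0/22 (218.154.60.0 - 218.154.63.255) does not contain 218.154.125.100
  216.154.96.0/19 (216.154.96.0 - 216.154.127.255) does not contain 218.154.125.100
Longest matching prefix is /15 -> interface ens10.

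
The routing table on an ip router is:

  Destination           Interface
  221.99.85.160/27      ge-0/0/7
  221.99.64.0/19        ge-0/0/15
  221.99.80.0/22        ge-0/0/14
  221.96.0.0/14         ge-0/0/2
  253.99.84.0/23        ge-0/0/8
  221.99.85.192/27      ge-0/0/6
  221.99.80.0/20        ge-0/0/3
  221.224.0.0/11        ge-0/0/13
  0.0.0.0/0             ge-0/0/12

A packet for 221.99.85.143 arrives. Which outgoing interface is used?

ge-0/0/3

Routes whose prefix contains 221.99.85.143:
  0.0.0.0/0 (default, matches everything) -> ge-0/0/12
  221.96.0.0/14 (221.96.0.0 - 221.99.255.255) -> ge-0/0/2
  221.99.64.0/19 (221.99.64.0 - 221.99.95.255) -> ge-0/0/15
  221.99.80.0/20 (221.99.80.0 - 221.99.95.255) -> ge-0/0/3
More-specific entries that do NOT match:
  221.99.85.160/27 (221.99.85.160 - 221.99.85.191) does not contain 221.99.85.143
  221.99.85.192/27 (221.99.85.192 - 221.99.85.223) does not contain 221.99.85.143
  253.99.84.0/23 (253.99.84.0 - 253.99.85.255) does not contain 221.99.85.143
  221.99.80.0/22 (221.99.80.0 - 221.99.83.255) does not contain 221.99.85.143
Longest matching prefix is /20 -> interface ge-0/0/3.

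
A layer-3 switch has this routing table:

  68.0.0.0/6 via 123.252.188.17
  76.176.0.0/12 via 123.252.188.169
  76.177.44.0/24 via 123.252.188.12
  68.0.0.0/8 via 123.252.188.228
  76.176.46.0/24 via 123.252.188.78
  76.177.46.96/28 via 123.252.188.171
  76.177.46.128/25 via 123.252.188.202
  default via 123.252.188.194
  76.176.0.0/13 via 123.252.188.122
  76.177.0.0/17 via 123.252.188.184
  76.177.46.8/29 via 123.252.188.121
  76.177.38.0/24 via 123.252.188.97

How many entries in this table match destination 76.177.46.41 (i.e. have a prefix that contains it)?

4

Prefixes containing 76.177.46.41:
  0.0.0.0/0 (default, matches everything)
  76.176.0.0/12 (76.176.0.0 - 76.191.255.255)
  76.176.0.0/13 (76.176.0.0 - 76.183.255.255)
  76.177.0.0/17 (76.177.0.0 - 76.177.127.255)
Total matching entries: 4.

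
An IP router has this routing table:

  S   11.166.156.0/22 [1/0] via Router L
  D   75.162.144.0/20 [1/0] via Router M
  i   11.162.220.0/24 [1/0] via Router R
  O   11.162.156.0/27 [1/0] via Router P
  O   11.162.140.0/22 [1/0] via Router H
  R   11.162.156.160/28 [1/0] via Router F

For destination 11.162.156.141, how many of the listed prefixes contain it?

0

No listed prefix contains 11.162.156.141.
Total matching entries: 0.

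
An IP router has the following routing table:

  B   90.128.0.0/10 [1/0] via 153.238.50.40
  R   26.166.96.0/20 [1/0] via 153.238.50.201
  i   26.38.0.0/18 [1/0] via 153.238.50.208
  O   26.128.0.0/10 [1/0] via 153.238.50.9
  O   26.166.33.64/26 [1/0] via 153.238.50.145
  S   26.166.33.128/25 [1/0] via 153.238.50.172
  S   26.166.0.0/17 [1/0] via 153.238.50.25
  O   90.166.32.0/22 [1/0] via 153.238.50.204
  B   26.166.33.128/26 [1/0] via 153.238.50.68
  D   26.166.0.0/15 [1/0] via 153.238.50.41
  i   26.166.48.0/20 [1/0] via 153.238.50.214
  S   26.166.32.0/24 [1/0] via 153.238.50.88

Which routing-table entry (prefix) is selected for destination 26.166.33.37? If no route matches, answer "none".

26.166.0.0/17

Entries matching 26.166.33.37:
  26.128.0.0/10 (26.128.0.0 - 26.191.255.255)
  26.166.0.0/15 (26.166.0.0 - 26.167.255.255)
  26.166.0.0/17 (26.166.0.0 - 26.166.127.255)
Most specific is 26.166.0.0/17.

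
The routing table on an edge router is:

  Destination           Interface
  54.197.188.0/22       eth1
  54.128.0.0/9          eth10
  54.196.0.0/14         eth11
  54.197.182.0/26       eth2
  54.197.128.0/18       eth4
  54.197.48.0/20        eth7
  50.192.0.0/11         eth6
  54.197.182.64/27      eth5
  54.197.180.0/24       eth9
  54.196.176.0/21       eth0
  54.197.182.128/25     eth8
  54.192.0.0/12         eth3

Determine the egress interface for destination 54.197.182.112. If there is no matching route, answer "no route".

eth4

Routes whose prefix contains 54.197.182.112:
  54.128.0.0/9 (54.128.0.0 - 54.255.255.255) -> eth10
  54.192.0.0/12 (54.192.0.0 - 54.207.255.255) -> eth3
  54.196.0.0/14 (54.196.0.0 - 54.199.255.255) -> eth11
  54.197.128.0/18 (54.197.128.0 - 54.197.191.255) -> eth4
More-specific entries that do NOT match:
  54.197.182.64/27 (54.197.182.64 - 54.197.182.95) does not contain 54.197.182.112
  54.197.182.0/26 (54.197.182.0 - 54.197.182.63) does not contain 54.197.182.112
  54.197.182.128/25 (54.197.182.128 - 54.197.182.255) does not contain 54.197.182.112
  54.197.180.0/24 (54.197.180.0 - 54.197.180.255) does not contain 54.197.182.112
  54.197.188.0/22 (54.197.188.0 - 54.197.191.255) does not contain 54.197.182.112
  54.196.176.0/21 (54.196.176.0 - 54.196.183.255) does not contain 54.197.182.112
  54.197.48.0/20 (54.197.48.0 - 54.197.63.255) does not contain 54.197.182.112
Longest matching prefix is /18 -> interface eth4.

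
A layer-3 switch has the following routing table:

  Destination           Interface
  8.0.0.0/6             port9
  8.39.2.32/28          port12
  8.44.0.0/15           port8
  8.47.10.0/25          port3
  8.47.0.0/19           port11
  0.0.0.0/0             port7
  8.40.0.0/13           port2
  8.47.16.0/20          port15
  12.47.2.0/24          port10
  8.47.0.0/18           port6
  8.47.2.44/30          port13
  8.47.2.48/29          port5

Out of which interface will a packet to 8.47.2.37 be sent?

Routes whose prefix contains 8.47.2.37:
  0.0.0.0/0 (default, matches everything) -> port7
  8.0.0.0/6 (8.0.0.0 - 11.255.255.255) -> port9
  8.40.0.0/13 (8.40.0.0 - 8.47.255.255) -> port2
  8.47.0.0/18 (8.47.0.0 - 8.47.63.255) -> port6
  8.47.0.0/19 (8.47.0.0 - 8.47.31.255) -> port11
More-specific entries that do NOT match:
  8.47.2.44/30 (8.47.2.44 - 8.47.2.47) does not contain 8.47.2.37
  8.47.2.48/29 (8.47.2.48 - 8.47.2.55) does not contain 8.47.2.37
  8.39.2.32/28 (8.39.2.32 - 8.39.2.47) does not contain 8.47.2.37
  8.47.10.0/25 (8.47.10.0 - 8.47.10.127) does not contain 8.47.2.37
  12.47.2.0/24 (12.47.2.0 - 12.47.2.255) does not contain 8.47.2.37
  8.47.16.0/20 (8.47.16.0 - 8.47.31.255) does not contain 8.47.2.37
Longest matching prefix is /19 -> interface port11.

port11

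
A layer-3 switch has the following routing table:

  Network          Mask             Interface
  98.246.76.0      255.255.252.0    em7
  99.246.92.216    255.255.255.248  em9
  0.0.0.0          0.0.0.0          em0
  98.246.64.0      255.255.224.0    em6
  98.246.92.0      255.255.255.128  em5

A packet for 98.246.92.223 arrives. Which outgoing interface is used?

em6

Routes whose prefix contains 98.246.92.223:
  0.0.0.0/0 (default, matches everything) -> em0
  98.246.64.0/19 (98.246.64.0 - 98.246.95.255) -> em6
More-specific entries that do NOT match:
  99.246.92.216/29 (99.246.92.216 - 99.246.92.223) does not contain 98.246.92.223
  98.246.92.0/25 (98.246.92.0 - 98.246.92.127) does not contain 98.246.92.223
  98.246.76.0/22 (98.246.76.0 - 98.246.79.255) does not contain 98.246.92.223
Longest matching prefix is /19 -> interface em6.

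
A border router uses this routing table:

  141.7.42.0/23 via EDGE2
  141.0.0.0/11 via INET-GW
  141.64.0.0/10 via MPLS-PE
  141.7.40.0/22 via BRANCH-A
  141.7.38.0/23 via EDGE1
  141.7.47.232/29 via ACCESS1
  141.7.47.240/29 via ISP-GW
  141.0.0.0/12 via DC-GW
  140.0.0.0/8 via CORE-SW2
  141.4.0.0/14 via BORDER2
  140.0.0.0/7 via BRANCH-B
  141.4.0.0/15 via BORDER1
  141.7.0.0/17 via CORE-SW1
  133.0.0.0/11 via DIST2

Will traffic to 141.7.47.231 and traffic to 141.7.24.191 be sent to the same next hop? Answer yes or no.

yes

141.7.47.231: longest match 141.7.0.0/17 -> CORE-SW1
141.7.24.191: longest match 141.7.0.0/17 -> CORE-SW1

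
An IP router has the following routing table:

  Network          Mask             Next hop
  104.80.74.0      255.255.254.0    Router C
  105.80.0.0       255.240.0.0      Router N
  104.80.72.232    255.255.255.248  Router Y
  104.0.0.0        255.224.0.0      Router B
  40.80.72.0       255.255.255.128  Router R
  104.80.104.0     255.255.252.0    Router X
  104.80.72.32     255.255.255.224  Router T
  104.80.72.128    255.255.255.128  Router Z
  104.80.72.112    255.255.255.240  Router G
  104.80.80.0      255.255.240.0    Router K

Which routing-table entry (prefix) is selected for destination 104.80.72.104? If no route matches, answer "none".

none

104.80.72.104 is outside every listed prefix and there is no default route.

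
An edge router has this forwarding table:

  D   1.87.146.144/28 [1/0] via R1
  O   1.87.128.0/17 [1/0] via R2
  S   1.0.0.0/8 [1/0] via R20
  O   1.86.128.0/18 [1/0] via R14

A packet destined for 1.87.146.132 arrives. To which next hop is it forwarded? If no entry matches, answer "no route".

Routes whose prefix contains 1.87.146.132:
  1.0.0.0/8 (1.0.0.0 - 1.255.255.255) -> R20
  1.87.128.0/17 (1.87.128.0 - 1.87.255.255) -> R2
More-specific entries that do NOT match:
  1.87.146.144/28 (1.87.146.144 - 1.87.146.159) does not contain 1.87.146.132
  1.86.128.0/18 (1.86.128.0 - 1.86.191.255) does not contain 1.87.146.132
Longest matching prefix is /17 -> next hop R2.

R2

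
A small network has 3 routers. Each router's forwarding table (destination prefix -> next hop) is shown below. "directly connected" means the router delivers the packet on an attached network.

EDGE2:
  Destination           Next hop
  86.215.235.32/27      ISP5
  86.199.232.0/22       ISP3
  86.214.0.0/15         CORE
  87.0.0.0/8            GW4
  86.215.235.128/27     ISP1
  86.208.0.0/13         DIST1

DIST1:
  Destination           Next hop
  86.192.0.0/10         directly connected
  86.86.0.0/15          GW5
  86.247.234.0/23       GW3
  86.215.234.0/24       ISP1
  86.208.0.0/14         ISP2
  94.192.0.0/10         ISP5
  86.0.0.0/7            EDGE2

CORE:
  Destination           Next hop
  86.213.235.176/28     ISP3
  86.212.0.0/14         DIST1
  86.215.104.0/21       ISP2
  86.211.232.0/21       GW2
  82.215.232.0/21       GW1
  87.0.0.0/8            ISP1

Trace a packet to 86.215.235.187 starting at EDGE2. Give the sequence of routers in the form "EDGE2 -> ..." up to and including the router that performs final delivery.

EDGE2 -> CORE -> DIST1

At EDGE2: longest match for 86.215.235.187 is 86.214.0.0/15 -> CORE
At CORE: longest match for 86.215.235.187 is 86.212.0.0/14 -> DIST1
At DIST1: longest match for 86.215.235.187 is 86.192.0.0/10 -> directly connected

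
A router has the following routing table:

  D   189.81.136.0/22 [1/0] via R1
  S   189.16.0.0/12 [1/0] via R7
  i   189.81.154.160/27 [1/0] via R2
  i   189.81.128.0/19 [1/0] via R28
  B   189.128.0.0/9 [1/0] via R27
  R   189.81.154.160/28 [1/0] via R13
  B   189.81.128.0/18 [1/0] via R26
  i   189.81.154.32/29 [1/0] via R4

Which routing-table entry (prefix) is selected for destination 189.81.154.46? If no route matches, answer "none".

189.81.128.0/19

Entries matching 189.81.154.46:
  189.81.128.0/18 (189.81.128.0 - 189.81.191.255)
  189.81.128.0/19 (189.81.128.0 - 189.81.159.255)
Most specific is 189.81.128.0/19.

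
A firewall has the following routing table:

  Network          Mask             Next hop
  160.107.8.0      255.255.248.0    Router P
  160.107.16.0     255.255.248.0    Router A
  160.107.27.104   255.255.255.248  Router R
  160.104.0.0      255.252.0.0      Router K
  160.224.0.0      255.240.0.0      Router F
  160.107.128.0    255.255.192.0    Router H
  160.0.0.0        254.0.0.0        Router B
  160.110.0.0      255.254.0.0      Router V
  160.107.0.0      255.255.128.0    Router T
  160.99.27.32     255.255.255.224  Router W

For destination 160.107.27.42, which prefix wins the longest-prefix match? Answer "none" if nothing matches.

Entries matching 160.107.27.42:
  160.0.0.0/7 (160.0.0.0 - 161.255.255.255)
  160.104.0.0/14 (160.104.0.0 - 160.107.255.255)
  160.107.0.0/17 (160.107.0.0 - 160.107.127.255)
Most specific is 160.107.0.0/17.

160.107.0.0/17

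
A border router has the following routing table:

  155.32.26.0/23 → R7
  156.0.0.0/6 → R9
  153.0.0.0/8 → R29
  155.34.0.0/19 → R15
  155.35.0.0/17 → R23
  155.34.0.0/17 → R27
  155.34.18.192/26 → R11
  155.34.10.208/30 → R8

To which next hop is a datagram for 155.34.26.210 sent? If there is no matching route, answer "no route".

Routes whose prefix contains 155.34.26.210:
  155.34.0.0/17 (155.34.0.0 - 155.34.127.255) -> R27
  155.34.0.0/19 (155.34.0.0 - 155.34.31.255) -> R15
More-specific entries that do NOT match:
  155.34.10.208/30 (155.34.10.208 - 155.34.10.211) does not contain 155.34.26.210
  155.34.18.192/26 (155.34.18.192 - 155.34.18.255) does not contain 155.34.26.210
  155.32.26.0/23 (155.32.26.0 - 155.32.27.255) does not contain 155.34.26.210
Longest matching prefix is /19 -> next hop R15.

R15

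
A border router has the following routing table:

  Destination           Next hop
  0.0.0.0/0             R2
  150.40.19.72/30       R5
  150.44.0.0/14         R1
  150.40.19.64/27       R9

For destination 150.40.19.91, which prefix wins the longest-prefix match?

Entries matching 150.40.19.91:
  0.0.0.0/0 (default, matches everything)
  150.40.19.64/27 (150.40.19.64 - 150.40.19.95)
Most specific is 150.40.19.64/27.

150.40.19.64/27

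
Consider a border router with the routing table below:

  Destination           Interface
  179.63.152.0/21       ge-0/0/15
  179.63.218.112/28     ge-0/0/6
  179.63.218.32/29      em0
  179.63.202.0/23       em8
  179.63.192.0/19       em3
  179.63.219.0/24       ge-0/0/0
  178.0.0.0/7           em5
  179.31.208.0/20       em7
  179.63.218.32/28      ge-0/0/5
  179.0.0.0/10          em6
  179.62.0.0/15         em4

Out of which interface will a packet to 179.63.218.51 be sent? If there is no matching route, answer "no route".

em3

Routes whose prefix contains 179.63.218.51:
  178.0.0.0/7 (178.0.0.0 - 179.255.255.255) -> em5
  179.0.0.0/10 (179.0.0.0 - 179.63.255.255) -> em6
  179.62.0.0/15 (179.62.0.0 - 179.63.255.255) -> em4
  179.63.192.0/19 (179.63.192.0 - 179.63.223.255) -> em3
More-specific entries that do NOT match:
  179.63.218.32/29 (179.63.218.32 - 179.63.218.39) does not contain 179.63.218.51
  179.63.218.112/28 (179.63.218.112 - 179.63.218.127) does not contain 179.63.218.51
  179.63.218.32/28 (179.63.218.32 - 179.63.218.47) does not contain 179.63.218.51
  179.63.219.0/24 (179.63.219.0 - 179.63.219.255) does not contain 179.63.218.51
  179.63.202.0/23 (179.63.202.0 - 179.63.203.255) does not contain 179.63.218.51
  179.63.152.0/21 (179.63.152.0 - 179.63.159.255) does not contain 179.63.218.51
  179.31.208.0/20 (179.31.208.0 - 179.31.223.255) does not contain 179.63.218.51
Longest matching prefix is /19 -> interface em3.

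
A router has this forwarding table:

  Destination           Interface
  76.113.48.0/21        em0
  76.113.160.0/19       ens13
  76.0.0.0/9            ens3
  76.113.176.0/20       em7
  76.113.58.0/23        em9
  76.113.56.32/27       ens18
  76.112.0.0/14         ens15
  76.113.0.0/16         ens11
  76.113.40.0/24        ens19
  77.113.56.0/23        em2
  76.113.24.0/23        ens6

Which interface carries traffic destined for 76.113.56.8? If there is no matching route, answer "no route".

ens11

Routes whose prefix contains 76.113.56.8:
  76.0.0.0/9 (76.0.0.0 - 76.127.255.255) -> ens3
  76.112.0.0/14 (76.112.0.0 - 76.115.255.255) -> ens15
  76.113.0.0/16 (76.113.0.0 - 76.113.255.255) -> ens11
More-specific entries that do NOT match:
  76.113.56.32/27 (76.113.56.32 - 76.113.56.63) does not contain 76.113.56.8
  76.113.40.0/24 (76.113.40.0 - 76.113.40.255) does not contain 76.113.56.8
  76.113.58.0/23 (76.113.58.0 - 76.113.59.255) does not contain 76.113.56.8
  77.113.56.0/23 (77.113.56.0 - 77.113.57.255) does not contain 76.113.56.8
  76.113.24.0/23 (76.113.24.0 - 76.113.25.255) does not contain 76.113.56.8
  76.113.48.0/21 (76.113.48.0 - 76.113.55.255) does not contain 76.113.56.8
  76.113.176.0/20 (76.113.176.0 - 76.113.191.255) does not contain 76.113.56.8
  76.113.160.0/19 (76.113.160.0 - 76.113.191.255) does not contain 76.113.56.8
Longest matching prefix is /16 -> interface ens11.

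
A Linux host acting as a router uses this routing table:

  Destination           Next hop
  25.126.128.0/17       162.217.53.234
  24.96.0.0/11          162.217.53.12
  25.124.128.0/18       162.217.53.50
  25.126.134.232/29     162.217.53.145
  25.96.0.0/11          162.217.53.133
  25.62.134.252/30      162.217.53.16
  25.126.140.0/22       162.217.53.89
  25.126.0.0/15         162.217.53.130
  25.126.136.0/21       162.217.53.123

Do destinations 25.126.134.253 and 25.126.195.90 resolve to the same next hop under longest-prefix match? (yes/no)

yes

25.126.134.253: longest match 25.126.128.0/17 -> 162.217.53.234
25.126.195.90: longest match 25.126.128.0/17 -> 162.217.53.234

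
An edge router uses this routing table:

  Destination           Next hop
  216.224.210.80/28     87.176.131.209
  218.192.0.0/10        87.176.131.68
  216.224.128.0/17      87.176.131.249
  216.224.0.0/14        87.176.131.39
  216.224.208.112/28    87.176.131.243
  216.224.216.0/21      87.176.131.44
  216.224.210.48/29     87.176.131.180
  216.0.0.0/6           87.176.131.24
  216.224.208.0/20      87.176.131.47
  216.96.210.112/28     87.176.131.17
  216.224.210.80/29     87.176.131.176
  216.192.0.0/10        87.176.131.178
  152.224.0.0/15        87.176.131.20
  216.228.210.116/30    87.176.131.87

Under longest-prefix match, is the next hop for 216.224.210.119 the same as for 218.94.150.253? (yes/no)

no

216.224.210.119: longest match 216.224.208.0/20 -> 87.176.131.47
218.94.150.253: longest match 216.0.0.0/6 -> 87.176.131.24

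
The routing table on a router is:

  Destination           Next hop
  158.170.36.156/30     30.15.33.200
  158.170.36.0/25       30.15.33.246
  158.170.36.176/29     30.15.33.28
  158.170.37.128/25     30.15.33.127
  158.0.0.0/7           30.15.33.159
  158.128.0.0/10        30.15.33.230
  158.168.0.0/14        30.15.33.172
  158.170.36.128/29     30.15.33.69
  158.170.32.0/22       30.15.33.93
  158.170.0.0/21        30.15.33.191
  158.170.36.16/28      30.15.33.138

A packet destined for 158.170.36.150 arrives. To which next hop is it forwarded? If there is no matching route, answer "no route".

30.15.33.172

Routes whose prefix contains 158.170.36.150:
  158.0.0.0/7 (158.0.0.0 - 159.255.255.255) -> 30.15.33.159
  158.128.0.0/10 (158.128.0.0 - 158.191.255.255) -> 30.15.33.230
  158.168.0.0/14 (158.168.0.0 - 158.171.255.255) -> 30.15.33.172
More-specific entries that do NOT match:
  158.170.36.156/30 (158.170.36.156 - 158.170.36.159) does not contain 158.170.36.150
  158.170.36.176/29 (158.170.36.176 - 158.170.36.183) does not contain 158.170.36.150
  158.170.36.128/29 (158.170.36.128 - 158.170.36.135) does not contain 158.170.36.150
  158.170.36.16/28 (158.170.36.16 - 158.170.36.31) does not contain 158.170.36.150
  158.170.36.0/25 (158.170.36.0 - 158.170.36.127) does not contain 158.170.36.150
  158.170.37.128/25 (158.170.37.128 - 158.170.37.255) does not contain 158.170.36.150
  158.170.32.0/22 (158.170.32.0 - 158.170.35.255) does not contain 158.170.36.150
  158.170.0.0/21 (158.170.0.0 - 158.170.7.255) does not contain 158.170.36.150
Longest matching prefix is /14 -> next hop 30.15.33.172.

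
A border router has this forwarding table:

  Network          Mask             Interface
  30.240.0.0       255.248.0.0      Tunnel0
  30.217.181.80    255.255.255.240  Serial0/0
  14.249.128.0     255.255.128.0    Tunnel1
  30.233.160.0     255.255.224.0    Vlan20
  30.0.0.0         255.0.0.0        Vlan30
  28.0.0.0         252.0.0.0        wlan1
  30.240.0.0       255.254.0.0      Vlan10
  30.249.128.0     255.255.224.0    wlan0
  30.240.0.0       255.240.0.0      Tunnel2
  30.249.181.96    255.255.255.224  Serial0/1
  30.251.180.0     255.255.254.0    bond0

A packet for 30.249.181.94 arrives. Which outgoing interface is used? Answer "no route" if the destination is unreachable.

Tunnel2

Routes whose prefix contains 30.249.181.94:
  28.0.0.0/6 (28.0.0.0 - 31.255.255.255) -> wlan1
  30.0.0.0/8 (30.0.0.0 - 30.255.255.255) -> Vlan30
  30.240.0.0/12 (30.240.0.0 - 30.255.255.255) -> Tunnel2
More-specific entries that do NOT match:
  30.217.181.80/28 (30.217.181.80 - 30.217.181.95) does not contain 30.249.181.94
  30.249.181.96/27 (30.249.181.96 - 30.249.181.127) does not contain 30.249.181.94
  30.251.180.0/23 (30.251.180.0 - 30.251.181.255) does not contain 30.249.181.94
  30.233.160.0/19 (30.233.160.0 - 30.233.191.255) does not contain 30.249.181.94
  30.249.128.0/19 (30.249.128.0 - 30.249.159.255) does not contain 30.249.181.94
  14.249.128.0/17 (14.249.128.0 - 14.249.255.255) does not contain 30.249.181.94
  30.240.0.0/15 (30.240.0.0 - 30.241.255.255) does not contain 30.249.181.94
  30.240.0.0/13 (30.240.0.0 - 30.247.255.255) does not contain 30.249.181.94
Longest matching prefix is /12 -> interface Tunnel2.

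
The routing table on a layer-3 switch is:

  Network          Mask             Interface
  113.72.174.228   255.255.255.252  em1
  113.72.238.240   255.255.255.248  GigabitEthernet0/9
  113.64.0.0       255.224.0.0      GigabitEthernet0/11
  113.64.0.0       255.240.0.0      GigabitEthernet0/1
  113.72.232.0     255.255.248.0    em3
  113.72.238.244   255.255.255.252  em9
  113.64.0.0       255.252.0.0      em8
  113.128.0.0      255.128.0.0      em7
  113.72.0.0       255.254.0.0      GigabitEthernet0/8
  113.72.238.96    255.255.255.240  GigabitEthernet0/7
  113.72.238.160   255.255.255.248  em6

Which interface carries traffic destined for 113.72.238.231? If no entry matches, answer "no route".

Routes whose prefix contains 113.72.238.231:
  113.64.0.0/11 (113.64.0.0 - 113.95.255.255) -> GigabitEthernet0/11
  113.64.0.0/12 (113.64.0.0 - 113.79.255.255) -> GigabitEthernet0/1
  113.72.0.0/15 (113.72.0.0 - 113.73.255.255) -> GigabitEthernet0/8
  113.72.232.0/21 (113.72.232.0 - 113.72.239.255) -> em3
More-specific entries that do NOT match:
  113.72.174.228/30 (113.72.174.228 - 113.72.174.231) does not contain 113.72.238.231
  113.72.238.244/30 (113.72.238.244 - 113.72.238.247) does not contain 113.72.238.231
  113.72.238.240/29 (113.72.238.240 - 113.72.238.247) does not contain 113.72.238.231
  113.72.238.160/29 (113.72.238.160 - 113.72.238.167) does not contain 113.72.238.231
  113.72.238.96/28 (113.72.238.96 - 113.72.238.111) does not contain 113.72.238.231
Longest matching prefix is /21 -> interface em3.

em3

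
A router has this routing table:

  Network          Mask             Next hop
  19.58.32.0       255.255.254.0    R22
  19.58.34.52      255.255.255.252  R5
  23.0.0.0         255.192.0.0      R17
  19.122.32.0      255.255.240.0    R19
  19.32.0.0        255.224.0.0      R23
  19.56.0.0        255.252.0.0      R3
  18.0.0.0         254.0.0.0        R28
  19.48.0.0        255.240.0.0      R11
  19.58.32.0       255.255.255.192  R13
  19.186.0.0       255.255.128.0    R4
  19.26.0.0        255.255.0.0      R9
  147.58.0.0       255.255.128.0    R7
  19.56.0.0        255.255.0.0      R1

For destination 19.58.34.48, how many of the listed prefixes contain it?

4

Prefixes containing 19.58.34.48:
  18.0.0.0/7 (18.0.0.0 - 19.255.255.255)
  19.32.0.0/11 (19.32.0.0 - 19.63.255.255)
  19.48.0.0/12 (19.48.0.0 - 19.63.255.255)
  19.56.0.0/14 (19.56.0.0 - 19.59.255.255)
Total matching entries: 4.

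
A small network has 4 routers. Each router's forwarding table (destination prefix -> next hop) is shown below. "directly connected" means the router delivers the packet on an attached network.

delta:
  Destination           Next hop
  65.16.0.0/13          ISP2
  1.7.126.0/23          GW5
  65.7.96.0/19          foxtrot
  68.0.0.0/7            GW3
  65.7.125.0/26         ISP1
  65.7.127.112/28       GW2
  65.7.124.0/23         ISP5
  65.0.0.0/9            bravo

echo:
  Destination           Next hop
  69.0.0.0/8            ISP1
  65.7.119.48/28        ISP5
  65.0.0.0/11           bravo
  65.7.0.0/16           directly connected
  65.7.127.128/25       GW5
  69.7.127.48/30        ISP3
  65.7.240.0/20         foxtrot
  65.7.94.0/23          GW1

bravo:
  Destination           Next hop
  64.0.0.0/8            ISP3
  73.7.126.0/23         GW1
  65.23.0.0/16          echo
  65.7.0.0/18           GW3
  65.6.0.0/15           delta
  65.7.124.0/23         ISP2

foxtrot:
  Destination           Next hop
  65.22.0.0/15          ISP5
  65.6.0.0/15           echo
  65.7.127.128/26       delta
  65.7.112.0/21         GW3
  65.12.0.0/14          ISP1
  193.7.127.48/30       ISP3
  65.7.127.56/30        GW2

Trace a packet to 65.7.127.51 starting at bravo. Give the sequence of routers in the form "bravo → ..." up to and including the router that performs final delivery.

At bravo: longest match for 65.7.127.51 is 65.6.0.0/15 -> delta
At delta: longest match for 65.7.127.51 is 65.7.96.0/19 -> foxtrot
At foxtrot: longest match for 65.7.127.51 is 65.6.0.0/15 -> echo
At echo: longest match for 65.7.127.51 is 65.7.0.0/16 -> directly connected

bravo → delta → foxtrot → echo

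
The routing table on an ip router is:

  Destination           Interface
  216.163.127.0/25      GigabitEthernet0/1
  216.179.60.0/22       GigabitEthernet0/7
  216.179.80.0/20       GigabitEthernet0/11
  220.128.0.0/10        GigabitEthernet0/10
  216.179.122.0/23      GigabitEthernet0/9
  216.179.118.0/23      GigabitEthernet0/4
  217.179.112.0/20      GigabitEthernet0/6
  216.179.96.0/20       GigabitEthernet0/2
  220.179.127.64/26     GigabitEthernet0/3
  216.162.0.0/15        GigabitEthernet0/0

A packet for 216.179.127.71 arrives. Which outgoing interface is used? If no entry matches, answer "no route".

No entry's prefix contains 216.179.127.71; there is no default route.

no route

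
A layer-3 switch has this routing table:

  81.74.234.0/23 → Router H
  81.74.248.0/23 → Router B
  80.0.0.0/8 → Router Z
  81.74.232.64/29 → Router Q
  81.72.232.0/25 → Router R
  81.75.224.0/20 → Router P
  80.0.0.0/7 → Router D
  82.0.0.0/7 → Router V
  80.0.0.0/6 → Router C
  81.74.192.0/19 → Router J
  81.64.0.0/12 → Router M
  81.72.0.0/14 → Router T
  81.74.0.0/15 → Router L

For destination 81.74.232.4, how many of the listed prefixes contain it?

Prefixes containing 81.74.232.4:
  80.0.0.0/6 (80.0.0.0 - 83.255.255.255)
  80.0.0.0/7 (80.0.0.0 - 81.255.255.255)
  81.64.0.0/12 (81.64.0.0 - 81.79.255.255)
  81.72.0.0/14 (81.72.0.0 - 81.75.255.255)
  81.74.0.0/15 (81.74.0.0 - 81.75.255.255)
Total matching entries: 5.

5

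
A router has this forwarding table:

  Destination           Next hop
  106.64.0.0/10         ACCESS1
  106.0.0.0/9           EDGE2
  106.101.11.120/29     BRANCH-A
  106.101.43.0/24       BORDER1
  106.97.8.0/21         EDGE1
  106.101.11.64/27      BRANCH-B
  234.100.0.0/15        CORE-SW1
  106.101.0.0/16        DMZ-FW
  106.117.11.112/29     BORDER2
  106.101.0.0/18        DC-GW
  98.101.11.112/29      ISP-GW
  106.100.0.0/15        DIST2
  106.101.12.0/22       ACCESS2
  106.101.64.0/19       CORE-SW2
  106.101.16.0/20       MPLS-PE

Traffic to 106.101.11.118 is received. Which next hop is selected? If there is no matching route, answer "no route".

DC-GW

Routes whose prefix contains 106.101.11.118:
  106.0.0.0/9 (106.0.0.0 - 106.127.255.255) -> EDGE2
  106.64.0.0/10 (106.64.0.0 - 106.127.255.255) -> ACCESS1
  106.100.0.0/15 (106.100.0.0 - 106.101.255.255) -> DIST2
  106.101.0.0/16 (106.101.0.0 - 106.101.255.255) -> DMZ-FW
  106.101.0.0/18 (106.101.0.0 - 106.101.63.255) -> DC-GW
More-specific entries that do NOT match:
  106.101.11.120/29 (106.101.11.120 - 106.101.11.127) does not contain 106.101.11.118
  106.117.11.112/29 (106.117.11.112 - 106.117.11.119) does not contain 106.101.11.118
  98.101.11.112/29 (98.101.11.112 - 98.101.11.119) does not contain 106.101.11.118
  106.101.11.64/27 (106.101.11.64 - 106.101.11.95) does not contain 106.101.11.118
  106.101.43.0/24 (106.101.43.0 - 106.101.43.255) does not contain 106.101.11.118
  106.101.12.0/22 (106.101.12.0 - 106.101.15.255) does not contain 106.101.11.118
  106.97.8.0/21 (106.97.8.0 - 106.97.15.255) does not contain 106.101.11.118
  106.101.16.0/20 (106.101.16.0 - 106.101.31.255) does not contain 106.101.11.118
  106.101.64.0/19 (106.101.64.0 - 106.101.95.255) does not contain 106.101.11.118
Longest matching prefix is /18 -> next hop DC-GW.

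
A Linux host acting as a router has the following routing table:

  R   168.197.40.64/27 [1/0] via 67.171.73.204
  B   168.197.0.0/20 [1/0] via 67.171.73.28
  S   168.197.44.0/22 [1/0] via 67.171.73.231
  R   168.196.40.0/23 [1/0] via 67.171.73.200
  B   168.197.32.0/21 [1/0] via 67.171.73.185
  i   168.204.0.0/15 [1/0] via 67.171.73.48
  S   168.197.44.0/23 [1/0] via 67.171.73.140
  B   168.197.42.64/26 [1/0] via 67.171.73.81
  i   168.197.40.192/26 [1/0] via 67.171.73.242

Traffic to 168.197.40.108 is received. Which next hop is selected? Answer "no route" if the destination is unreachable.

no route

No entry's prefix contains 168.197.40.108; there is no default route.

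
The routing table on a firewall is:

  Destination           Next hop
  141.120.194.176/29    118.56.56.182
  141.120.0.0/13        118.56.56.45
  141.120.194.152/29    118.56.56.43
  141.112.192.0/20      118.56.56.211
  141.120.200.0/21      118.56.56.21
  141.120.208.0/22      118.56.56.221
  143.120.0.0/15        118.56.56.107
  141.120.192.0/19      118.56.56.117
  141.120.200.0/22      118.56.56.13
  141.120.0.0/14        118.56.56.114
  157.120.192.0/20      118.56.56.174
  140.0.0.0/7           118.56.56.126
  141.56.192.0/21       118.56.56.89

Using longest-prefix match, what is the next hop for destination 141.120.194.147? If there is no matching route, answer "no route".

118.56.56.117

Routes whose prefix contains 141.120.194.147:
  140.0.0.0/7 (140.0.0.0 - 141.255.255.255) -> 118.56.56.126
  141.120.0.0/13 (141.120.0.0 - 141.127.255.255) -> 118.56.56.45
  141.120.0.0/14 (141.120.0.0 - 141.123.255.255) -> 118.56.56.114
  141.120.192.0/19 (141.120.192.0 - 141.120.223.255) -> 118.56.56.117
More-specific entries that do NOT match:
  141.120.194.176/29 (141.120.194.176 - 141.120.194.183) does not contain 141.120.194.147
  141.120.194.152/29 (141.120.194.152 - 141.120.194.159) does not contain 141.120.194.147
  141.120.208.0/22 (141.120.208.0 - 141.120.211.255) does not contain 141.120.194.147
  141.120.200.0/22 (141.120.200.0 - 141.120.203.255) does not contain 141.120.194.147
  141.120.200.0/21 (141.120.200.0 - 141.120.207.255) does not contain 141.120.194.147
  141.56.192.0/21 (141.56.192.0 - 141.56.199.255) does not contain 141.120.194.147
  141.112.192.0/20 (141.112.192.0 - 141.112.207.255) does not contain 141.120.194.147
  157.120.192.0/20 (157.120.192.0 - 157.120.207.255) does not contain 141.120.194.147
Longest matching prefix is /19 -> next hop 118.56.56.117.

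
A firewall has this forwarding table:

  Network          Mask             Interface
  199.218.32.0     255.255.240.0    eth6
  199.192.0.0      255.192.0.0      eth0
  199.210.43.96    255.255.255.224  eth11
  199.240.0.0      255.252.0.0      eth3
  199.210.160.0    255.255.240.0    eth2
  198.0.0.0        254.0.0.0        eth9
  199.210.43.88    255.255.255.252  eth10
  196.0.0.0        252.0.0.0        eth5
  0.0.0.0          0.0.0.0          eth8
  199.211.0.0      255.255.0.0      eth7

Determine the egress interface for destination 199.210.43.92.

eth0

Routes whose prefix contains 199.210.43.92:
  0.0.0.0/0 (default, matches everything) -> eth8
  196.0.0.0/6 (196.0.0.0 - 199.255.255.255) -> eth5
  198.0.0.0/7 (198.0.0.0 - 199.255.255.255) -> eth9
  199.192.0.0/10 (199.192.0.0 - 199.255.255.255) -> eth0
More-specific entries that do NOT match:
  199.210.43.88/30 (199.210.43.88 - 199.210.43.91) does not contain 199.210.43.92
  199.210.43.96/27 (199.210.43.96 - 199.210.43.127) does not contain 199.210.43.92
  199.218.32.0/20 (199.218.32.0 - 199.218.47.255) does not contain 199.210.43.92
  199.210.160.0/20 (199.210.160.0 - 199.210.175.255) does not contain 199.210.43.92
  199.211.0.0/16 (199.211.0.0 - 199.211.255.255) does not contain 199.210.43.92
  199.240.0.0/14 (199.240.0.0 - 199.243.255.255) does not contain 199.210.43.92
Longest matching prefix is /10 -> interface eth0.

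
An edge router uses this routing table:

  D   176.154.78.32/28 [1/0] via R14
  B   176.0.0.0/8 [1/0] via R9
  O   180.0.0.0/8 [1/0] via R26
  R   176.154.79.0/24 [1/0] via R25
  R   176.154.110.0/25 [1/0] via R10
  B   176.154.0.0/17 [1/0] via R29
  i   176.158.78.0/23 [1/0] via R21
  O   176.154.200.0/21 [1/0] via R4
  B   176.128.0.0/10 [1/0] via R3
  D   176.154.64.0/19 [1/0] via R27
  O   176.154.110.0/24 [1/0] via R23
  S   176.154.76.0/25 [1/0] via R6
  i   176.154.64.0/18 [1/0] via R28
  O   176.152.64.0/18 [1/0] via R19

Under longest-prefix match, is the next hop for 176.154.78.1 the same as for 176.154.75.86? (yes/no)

176.154.78.1: longest match 176.154.64.0/19 -> R27
176.154.75.86: longest match 176.154.64.0/19 -> R27

yes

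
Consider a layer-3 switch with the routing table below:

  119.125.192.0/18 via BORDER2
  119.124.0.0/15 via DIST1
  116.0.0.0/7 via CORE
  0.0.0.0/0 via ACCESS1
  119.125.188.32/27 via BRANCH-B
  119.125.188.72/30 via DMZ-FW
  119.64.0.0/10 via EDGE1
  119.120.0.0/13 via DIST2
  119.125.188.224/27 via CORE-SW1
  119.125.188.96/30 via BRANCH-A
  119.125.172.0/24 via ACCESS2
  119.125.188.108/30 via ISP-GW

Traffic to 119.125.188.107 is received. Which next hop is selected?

Routes whose prefix contains 119.125.188.107:
  0.0.0.0/0 (default, matches everything) -> ACCESS1
  119.64.0.0/10 (119.64.0.0 - 119.127.255.255) -> EDGE1
  119.120.0.0/13 (119.120.0.0 - 119.127.255.255) -> DIST2
  119.124.0.0/15 (119.124.0.0 - 119.125.255.255) -> DIST1
More-specific entries that do NOT match:
  119.125.188.72/30 (119.125.188.72 - 119.125.188.75) does not contain 119.125.188.107
  119.125.188.96/30 (119.125.188.96 - 119.125.188.99) does not contain 119.125.188.107
  119.125.188.108/30 (119.125.188.108 - 119.125.188.111) does not contain 119.125.188.107
  119.125.188.32/27 (119.125.188.32 - 119.125.188.63) does not contain 119.125.188.107
  119.125.188.224/27 (119.125.188.224 - 119.125.188.255) does not contain 119.125.188.107
  119.125.172.0/24 (119.125.172.0 - 119.125.172.255) does not contain 119.125.188.107
  119.125.192.0/18 (119.125.192.0 - 119.125.255.255) does not contain 119.125.188.107
Longest matching prefix is /15 -> next hop DIST1.

DIST1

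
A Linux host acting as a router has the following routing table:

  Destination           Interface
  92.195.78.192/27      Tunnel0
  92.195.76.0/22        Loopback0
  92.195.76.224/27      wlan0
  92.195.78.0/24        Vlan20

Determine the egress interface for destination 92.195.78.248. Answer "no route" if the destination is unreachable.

Vlan20

Routes whose prefix contains 92.195.78.248:
  92.195.76.0/22 (92.195.76.0 - 92.195.79.255) -> Loopback0
  92.195.78.0/24 (92.195.78.0 - 92.195.78.255) -> Vlan20
More-specific entries that do NOT match:
  92.195.78.192/27 (92.195.78.192 - 92.195.78.223) does not contain 92.195.78.248
  92.195.76.224/27 (92.195.76.224 - 92.195.76.255) does not contain 92.195.78.248
Longest matching prefix is /24 -> interface Vlan20.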